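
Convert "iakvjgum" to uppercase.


Input string: 'iakvjgum'
Operation: convert each letter to uppercase
Mapping: 'i'->'I', 'a'->'A', 'k'->'K', 'v'->'V', 'j'->'J', 'g'->'G', 'u'->'U', 'm'->'M'
Result: IAKVJGUM


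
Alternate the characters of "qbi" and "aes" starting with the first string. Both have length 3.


String 1: 'qbi'
String 2: 'aes'
Operation: alternate characters
Pairs: 'q'+'a', 'b'+'e', 'i'+'s'
Result: qabeis


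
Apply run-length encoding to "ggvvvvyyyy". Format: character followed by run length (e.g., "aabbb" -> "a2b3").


Input: 'ggvvvvyyyy'
Operation: identify consecutive runs
Runs: 'gg' -> g2, 'vvvv' -> v4, 'yyyy' -> y4
Encoded: g2v4y4


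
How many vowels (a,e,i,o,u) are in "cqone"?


Input string: 'cqone'
Operation: count vowels (a, e, i, o, u)
Scan: s[0]='c', s[1]='q', s[2]='o' (vowel), s[3]='n', s[4]='e' (vowel)
Vowels found: 2
Result: 2


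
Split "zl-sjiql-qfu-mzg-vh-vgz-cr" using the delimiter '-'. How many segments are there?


Input string: 'zl-sjiql-qfu-mzg-vh-vgz-cr'
Delimiter: '-'
Split result: 'zl', 'sjiql', 'qfu', 'mzg', 'vh', 'vgz', 'cr'
Number of parts: 7


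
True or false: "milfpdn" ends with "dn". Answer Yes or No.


Input string: 'milfpdn'
Suffix to check: 'dn'
Last 2 characters of input: 'dn'
Match: True
Result: Yes


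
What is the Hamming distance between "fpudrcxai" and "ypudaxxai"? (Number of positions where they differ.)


String 1: 'fpudrcxai'
String 2: 'ypudaxxai'
Compare each position: pos 0: 'f'!='y', pos 1: 'p'=='p', pos 2: 'u'=='u', pos 3: 'd'=='d', pos 4: 'r'!='a', pos 5: 'c'!='x', pos 6: 'x'=='x', pos 7: 'a'=='a', pos 8: 'i'=='i'
Differing positions: 3
Hamming distance: 3


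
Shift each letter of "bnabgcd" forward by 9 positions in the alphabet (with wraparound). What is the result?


Input: 'bnabgcd', shift = 9
Operation: for each letter, (position + 9) mod 26
Mapping: 'b'(1+9=10)->'k', 'n'(13+9=22)->'w', 'a'(0+9=9)->'j', 'b'(1+9=10)->'k', 'g'(6+9=15)->'p', 'c'(2+9=11)->'l', 'd'(3+9=12)->'m'
Result: kwjkplm


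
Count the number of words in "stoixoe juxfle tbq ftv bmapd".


Input string: 'stoixoe juxfle tbq ftv bmapd'
Operation: split by spaces
Words found: 'stoixoe', 'juxfle', 'tbq', 'ftv', 'bmapd'
Word count: 5


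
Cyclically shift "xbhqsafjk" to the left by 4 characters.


Input: 'xbhqsafjk', shift = 4
Operation: split at index 4 and swap parts
Front part s[0:4] = 'xbhq'
Back part s[4:] = 'safjk'
Rotated = back + front = 'safjk' + 'xbhq'
Result: safjkxbhq


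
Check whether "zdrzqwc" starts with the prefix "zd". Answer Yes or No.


Input string: 'zdrzqwc'
Prefix to check: 'zd'
First 2 characters of input: 'zd'
Match: True
Result: Yes


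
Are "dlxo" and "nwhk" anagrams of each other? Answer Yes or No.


String 1: 'dlxo' -> sorted: 'dlox'
String 2: 'nwhk' -> sorted: 'hknw'
Compare sorted forms: 'dlox' != 'hknw'
Anagram: No


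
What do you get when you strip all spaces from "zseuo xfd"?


Input string: 'zseuo xfd'
Operation: remove all spaces
Words: 'zseuo', 'xfd'
Join without spaces: zseuoxfd


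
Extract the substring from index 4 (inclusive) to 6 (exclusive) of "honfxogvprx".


Input string: 'honfxogvprx'
Operation: slice [4:6]
Extract characters: s[4]='x', s[5]='o'
Result: xo


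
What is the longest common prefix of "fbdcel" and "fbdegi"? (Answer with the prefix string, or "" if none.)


String 1: 'fbdcel'
String 2: 'fbdegi'
Compare position by position:
pos 0: 'f' vs 'f' match
pos 1: 'b' vs 'b' match
pos 2: 'd' vs 'd' match
pos 3: 'c' vs 'e' differ -> stop
Longest common prefix: "fbd" (length 3)


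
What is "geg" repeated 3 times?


Input string: 'geg'
Operation: repeat 3 times
Concatenation: 'geg' + 'geg' + 'geg'
Result: geggeggeg


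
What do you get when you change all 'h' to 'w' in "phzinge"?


Input string: 'phzinge'
Operation: replace 'h' with 'w'
Positions of 'h': 1
After replacement: pwzinge


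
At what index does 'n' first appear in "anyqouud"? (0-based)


Input string: 'anyqouud'
Target: 'n'
Scanning left to right: s[0]='a', s[1]='n'
First match at index: 1


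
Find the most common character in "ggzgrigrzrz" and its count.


Input: 'ggzgrigrzrz'
Operation: tally each character
Counts: 'g':4, 'i':1, 'r':3, 'z':3
Maximum: 'g' appears 4 times


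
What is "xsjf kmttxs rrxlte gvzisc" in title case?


Input string: 'xsjf kmttxs rrxlte gvzisc'
Operation: capitalize first letter of each word
Word transformations: 'xsjf'->'Xsjf', 'kmttxs'->'Kmttxs', 'rrxlte'->'Rrxlte', 'gvzisc'->'Gvzisc'
Result: Xsjf Kmttxs Rrxlte Gvzisc


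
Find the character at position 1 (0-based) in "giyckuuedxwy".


Input string: 'giyckuuedxwy'
Operation: get character at index 1
Index mapping: s[0]='g', s[1]='i'
Result: 'i'


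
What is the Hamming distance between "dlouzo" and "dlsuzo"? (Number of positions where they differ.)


String 1: 'dlouzo'
String 2: 'dlsuzo'
Compare each position: pos 0: 'd'=='d', pos 1: 'l'=='l', pos 2: 'o'!='s', pos 3: 'u'=='u', pos 4: 'z'=='z', pos 5: 'o'=='o'
Differing positions: 1
Hamming distance: 1


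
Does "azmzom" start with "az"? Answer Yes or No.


Input string: 'azmzom'
Prefix to check: 'az'
First 2 characters of input: 'az'
Match: True
Result: Yes


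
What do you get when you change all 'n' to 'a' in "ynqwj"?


Input string: 'ynqwj'
Operation: replace 'n' with 'a'
Positions of 'n': 1
After replacement: yaqwj


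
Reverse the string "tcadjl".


Input string: 'tcadjl'
Operation: reverse character order
Original order: 't' -> 'c' -> 'a' -> 'd' -> 'j' -> 'l'
Reversed order: 'l' -> 'j' -> 'd' -> 'a' -> 'c' -> 't'
Result: ljdact


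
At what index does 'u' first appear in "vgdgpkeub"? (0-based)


Input string: 'vgdgpkeub'
Target: 'u'
Scanning left to right: s[0]='v', s[1]='g', s[2]='d', s[3]='g', s[4]='p', s[5]='k', s[6]='e', s[7]='u'
First match at index: 7


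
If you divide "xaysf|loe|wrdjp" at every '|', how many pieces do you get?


Input string: 'xaysf|loe|wrdjp'
Delimiter: '|'
Split result: 'xaysf', 'loe', 'wrdjp'
Number of parts: 3


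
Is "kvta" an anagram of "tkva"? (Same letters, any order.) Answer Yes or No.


String 1: 'tkva' -> sorted: 'aktv'
String 2: 'kvta' -> sorted: 'aktv'
Compare sorted forms: 'aktv' == 'aktv'
Anagram: Yes


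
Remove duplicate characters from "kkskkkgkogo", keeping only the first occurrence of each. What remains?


Input: 'kkskkkgkogo'
Operation: keep first occurrence of each character
Scan: s[0]='k' new -> keep; s[1]='k' seen -> skip; s[2]='s' new -> keep; s[3]='k' seen -> skip; s[4]='k' seen -> skip; s[5]='k' seen -> skip; s[6]='g' new -> keep; s[7]='k' seen -> skip; s[8]='o' new -> keep; s[9]='g' seen -> skip; s[10]='o' seen -> skip
Result: ksgo


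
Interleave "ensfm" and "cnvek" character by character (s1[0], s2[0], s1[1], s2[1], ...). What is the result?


String 1: 'ensfm'
String 2: 'cnvek'
Operation: alternate characters
Pairs: 'e'+'c', 'n'+'n', 's'+'v', 'f'+'e', 'm'+'k'
Result: ecnnsvfemk


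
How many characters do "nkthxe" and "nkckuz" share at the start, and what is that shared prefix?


String 1: 'nkthxe'
String 2: 'nkckuz'
Compare position by position:
pos 0: 'n' vs 'n' match
pos 1: 'k' vs 'k' match
pos 2: 't' vs 'c' differ -> stop
Longest common prefix: "nk" (length 2)


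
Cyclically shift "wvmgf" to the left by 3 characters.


Input: 'wvmgf', shift = 3
Operation: split at index 3 and swap parts
Front part s[0:3] = 'wvm'
Back part s[3:] = 'gf'
Rotated = back + front = 'gf' + 'wvm'
Result: gfwvm


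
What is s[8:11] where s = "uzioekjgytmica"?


Input string: 'uzioekjgytmica'
Operation: slice [8:11]
Extract characters: s[8]='y', s[9]='t', s[10]='m'
Result: ytm


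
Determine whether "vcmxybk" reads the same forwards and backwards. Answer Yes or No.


Input string: 'vcmxybk'
Reversed: 'kbyxmcv'
Compare pairs: s[0]='v' vs s[6]='k' (mismatch), s[1]='c' vs s[5]='b' (mismatch), s[2]='m' vs s[4]='y' (mismatch)
Palindrome: No


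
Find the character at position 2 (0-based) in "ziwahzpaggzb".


Input string: 'ziwahzpaggzb'
Operation: get character at index 2
Index mapping: s[0]='z', s[1]='i', s[2]='w'
Result: 'w'


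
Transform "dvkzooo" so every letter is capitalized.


Input string: 'dvkzooo'
Operation: convert each letter to uppercase
Mapping: 'd'->'D', 'v'->'V', 'k'->'K', 'z'->'Z', 'o'->'O', 'o'->'O', 'o'->'O'
Result: DVKZOOO


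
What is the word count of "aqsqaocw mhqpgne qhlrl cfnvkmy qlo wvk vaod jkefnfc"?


Input string: 'aqsqaocw mhqpgne qhlrl cfnvkmy qlo wvk vaod jkefnfc'
Operation: split by spaces
Words found: 'aqsqaocw', 'mhqpgne', 'qhlrl', 'cfnvkmy', 'qlo', 'wvk', 'vaod', 'jkefnfc'
Word count: 8


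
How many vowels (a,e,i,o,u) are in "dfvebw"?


Input string: 'dfvebw'
Operation: count vowels (a, e, i, o, u)
Scan: s[0]='d', s[1]='f', s[2]='v', s[3]='e' (vowel), s[4]='b', s[5]='w'
Vowels found: 1
Result: 1


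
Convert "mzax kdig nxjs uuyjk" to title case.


Input string: 'mzax kdig nxjs uuyjk'
Operation: capitalize first letter of each word
Word transformations: 'mzax'->'Mzax', 'kdig'->'Kdig', 'nxjs'->'Nxjs', 'uuyjk'->'Uuyjk'
Result: Mzax Kdig Nxjs Uuyjk


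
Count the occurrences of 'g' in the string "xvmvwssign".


Input string: 'xvmvwssign'
Target character: 'g'
Scan each position: s[8]='g'
Matches found at indices: 8
Total: 1


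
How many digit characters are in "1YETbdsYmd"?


Input string: '1YETbdsYmd'
Operation: count digit characters (0-9)
Scan: '1'(digit), 'Y', 'E', 'T', 'b', 'd', 's', 'Y', 'm', 'd'
Digits found: 1
Result: 1


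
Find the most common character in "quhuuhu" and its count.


Input: 'quhuuhu'
Operation: tally each character
Counts: 'h':2, 'q':1, 'u':4
Maximum: 'u' appears 4 times


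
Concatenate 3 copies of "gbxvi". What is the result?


Input string: 'gbxvi'
Operation: repeat 3 times
Concatenation: 'gbxvi' + 'gbxvi' + 'gbxvi'
Result: gbxvigbxvigbxvi


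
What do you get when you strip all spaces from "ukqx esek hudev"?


Input string: 'ukqx esek hudev'
Operation: remove all spaces
Words: 'ukqx', 'esek', 'hudev'
Join without spaces: ukqxesekhudev


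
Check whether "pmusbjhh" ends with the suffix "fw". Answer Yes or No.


Input string: 'pmusbjhh'
Suffix to check: 'fw'
Last 2 characters of input: 'hh'
Match: False
Result: No


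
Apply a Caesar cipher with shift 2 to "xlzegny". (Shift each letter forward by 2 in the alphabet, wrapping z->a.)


Input: 'xlzegny', shift = 2
Operation: for each letter, (position + 2) mod 26
Mapping: 'x'(23+2=25)->'z', 'l'(11+2=13)->'n', 'z'(25+2=27, 27 mod 26=1)->'b', 'e'(4+2=6)->'g', 'g'(6+2=8)->'i', 'n'(13+2=15)->'p', 'y'(24+2=26, 26 mod 26=0)->'a'
Result: znbgipa


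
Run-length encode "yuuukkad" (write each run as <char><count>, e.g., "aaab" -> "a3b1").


Input: 'yuuukkad'
Operation: identify consecutive runs
Runs: 'y' -> y1, 'uuu' -> u3, 'kk' -> k2, 'a' -> a1, 'd' -> d1
Encoded: y1u3k2a1d1


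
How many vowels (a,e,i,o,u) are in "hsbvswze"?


Input string: 'hsbvswze'
Operation: count vowels (a, e, i, o, u)
Scan: s[0]='h', s[1]='s', s[2]='b', s[3]='v', s[4]='s', s[5]='w', s[6]='z', s[7]='e' (vowel)
Vowels found: 1
Result: 1


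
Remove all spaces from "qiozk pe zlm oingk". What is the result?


Input string: 'qiozk pe zlm oingk'
Operation: remove all spaces
Words: 'qiozk', 'pe', 'zlm', 'oingk'
Join without spaces: qiozkpezlmoingk


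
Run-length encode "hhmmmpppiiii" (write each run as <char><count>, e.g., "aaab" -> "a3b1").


Input: 'hhmmmpppiiii'
Operation: identify consecutive runs
Runs: 'hh' -> h2, 'mmm' -> m3, 'ppp' -> p3, 'iiii' -> i4
Encoded: h2m3p3i4


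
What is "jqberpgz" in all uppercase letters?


Input string: 'jqberpgz'
Operation: convert each letter to uppercase
Mapping: 'j'->'J', 'q'->'Q', 'b'->'B', 'e'->'E', 'r'->'R', 'p'->'P', 'g'->'G', 'z'->'Z'
Result: JQBERPGZ


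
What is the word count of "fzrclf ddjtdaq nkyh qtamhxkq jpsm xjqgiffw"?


Input string: 'fzrclf ddjtdaq nkyh qtamhxkq jpsm xjqgiffw'
Operation: split by spaces
Words found: 'fzrclf', 'ddjtdaq', 'nkyh', 'qtamhxkq', 'jpsm', 'xjqgiffw'
Word count: 6


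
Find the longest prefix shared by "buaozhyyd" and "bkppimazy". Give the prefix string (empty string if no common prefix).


String 1: 'buaozhyyd'
String 2: 'bkppimazy'
Compare position by position:
pos 0: 'b' vs 'b' match
pos 1: 'u' vs 'k' differ -> stop
Longest common prefix: "b" (length 1)


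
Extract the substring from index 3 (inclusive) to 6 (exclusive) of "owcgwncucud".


Input string: 'owcgwncucud'
Operation: slice [3:6]
Extract characters: s[3]='g', s[4]='w', s[5]='n'
Result: gwn


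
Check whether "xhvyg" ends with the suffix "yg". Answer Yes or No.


Input string: 'xhvyg'
Suffix to check: 'yg'
Last 2 characters of input: 'yg'
Match: True
Result: Yes


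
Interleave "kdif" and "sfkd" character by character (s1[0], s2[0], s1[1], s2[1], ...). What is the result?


String 1: 'kdif'
String 2: 'sfkd'
Operation: alternate characters
Pairs: 'k'+'s', 'd'+'f', 'i'+'k', 'f'+'d'
Result: ksdfikfd


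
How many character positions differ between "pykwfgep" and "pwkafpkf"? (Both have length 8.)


String 1: 'pykwfgep'
String 2: 'pwkafpkf'
Compare each position: pos 0: 'p'=='p', pos 1: 'y'!='w', pos 2: 'k'=='k', pos 3: 'w'!='a', pos 4: 'f'=='f', pos 5: 'g'!='p', pos 6: 'e'!='k', pos 7: 'p'!='f'
Differing positions: 5
Hamming distance: 5


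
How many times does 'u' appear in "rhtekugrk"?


Input string: 'rhtekugrk'
Target character: 'u'
Scan each position: s[5]='u'
Matches found at indices: 5
Total: 1


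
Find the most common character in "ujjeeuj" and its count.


Input: 'ujjeeuj'
Operation: tally each character
Counts: 'e':2, 'j':3, 'u':2
Maximum: 'j' appears 3 times


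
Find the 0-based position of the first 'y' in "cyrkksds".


Input string: 'cyrkksds'
Target: 'y'
Scanning left to right: s[0]='c', s[1]='y'
First match at index: 1


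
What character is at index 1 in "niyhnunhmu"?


Input string: 'niyhnunhmu'
Operation: get character at index 1
Index mapping: s[0]='n', s[1]='i'
Result: 'i'


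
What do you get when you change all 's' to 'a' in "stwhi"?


Input string: 'stwhi'
Operation: replace 's' with 'a'
Positions of 's': 0
After replacement: atwhi


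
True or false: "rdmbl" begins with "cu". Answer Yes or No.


Input string: 'rdmbl'
Prefix to check: 'cu'
First 2 characters of input: 'rd'
Match: False
Result: No


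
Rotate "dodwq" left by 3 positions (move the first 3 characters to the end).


Input: 'dodwq', shift = 3
Operation: split at index 3 and swap parts
Front part s[0:3] = 'dod'
Back part s[3:] = 'wq'
Rotated = back + front = 'wq' + 'dod'
Result: wqdod


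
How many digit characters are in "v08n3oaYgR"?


Input string: 'v08n3oaYgR'
Operation: count digit characters (0-9)
Scan: 'v', '0'(digit), '8'(digit), 'n', '3'(digit), 'o', 'a', 'Y', 'g', 'R'
Digits found: 3
Result: 3


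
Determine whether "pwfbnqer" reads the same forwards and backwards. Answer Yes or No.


Input string: 'pwfbnqer'
Reversed: 'reqnbfwp'
Compare pairs: s[0]='p' vs s[7]='r' (mismatch), s[1]='w' vs s[6]='e' (mismatch), s[2]='f' vs s[5]='q' (mismatch), s[3]='b' vs s[4]='n' (mismatch)
Palindrome: No


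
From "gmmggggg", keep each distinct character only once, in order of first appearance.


Input: 'gmmggggg'
Operation: keep first occurrence of each character
Scan: s[0]='g' new -> keep; s[1]='m' new -> keep; s[2]='m' seen -> skip; s[3]='g' seen -> skip; s[4]='g' seen -> skip; s[5]='g' seen -> skip; s[6]='g' seen -> skip; s[7]='g' seen -> skip
Result: gm


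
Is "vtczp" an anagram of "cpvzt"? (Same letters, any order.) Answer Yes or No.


String 1: 'cpvzt' -> sorted: 'cptvz'
String 2: 'vtczp' -> sorted: 'cptvz'
Compare sorted forms: 'cptvz' == 'cptvz'
Anagram: Yes


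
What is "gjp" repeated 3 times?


Input string: 'gjp'
Operation: repeat 3 times
Concatenation: 'gjp' + 'gjp' + 'gjp'
Result: gjpgjpgjp


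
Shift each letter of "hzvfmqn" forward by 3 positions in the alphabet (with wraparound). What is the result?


Input: 'hzvfmqn', shift = 3
Operation: for each letter, (position + 3) mod 26
Mapping: 'h'(7+3=10)->'k', 'z'(25+3=28, 28 mod 26=2)->'c', 'v'(21+3=24)->'y', 'f'(5+3=8)->'i', 'm'(12+3=15)->'p', 'q'(16+3=19)->'t', 'n'(13+3=16)->'q'
Result: kcyiptq


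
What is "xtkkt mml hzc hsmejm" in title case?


Input string: 'xtkkt mml hzc hsmejm'
Operation: capitalize first letter of each word
Word transformations: 'xtkkt'->'Xtkkt', 'mml'->'Mml', 'hzc'->'Hzc', 'hsmejm'->'Hsmejm'
Result: Xtkkt Mml Hzc Hsmejm


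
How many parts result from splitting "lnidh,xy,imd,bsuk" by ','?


Input string: 'lnidh,xy,imd,bsuk'
Delimiter: ','
Split result: 'lnidh', 'xy', 'imd', 'bsuk'
Number of parts: 4


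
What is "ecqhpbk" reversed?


Input string: 'ecqhpbk'
Operation: reverse character order
Original order: 'e' -> 'c' -> 'q' -> 'h' -> 'p' -> 'b' -> 'k'
Reversed order: 'k' -> 'b' -> 'p' -> 'h' -> 'q' -> 'c' -> 'e'
Result: kbphqce


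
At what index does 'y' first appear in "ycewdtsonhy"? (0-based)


Input string: 'ycewdtsonhy'
Target: 'y'
Scanning left to right: s[0]='y'
First match at index: 0


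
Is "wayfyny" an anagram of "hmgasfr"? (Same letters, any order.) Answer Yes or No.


String 1: 'hmgasfr' -> sorted: 'afghmrs'
String 2: 'wayfyny' -> sorted: 'afnwyyy'
Compare sorted forms: 'afghmrs' != 'afnwyyy'
Anagram: No


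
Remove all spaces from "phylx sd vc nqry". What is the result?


Input string: 'phylx sd vc nqry'
Operation: remove all spaces
Words: 'phylx', 'sd', 'vc', 'nqry'
Join without spaces: phylxsdvcnqry


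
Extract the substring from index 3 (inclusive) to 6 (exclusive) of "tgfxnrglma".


Input string: 'tgfxnrglma'
Operation: slice [3:6]
Extract characters: s[3]='x', s[4]='n', s[5]='r'
Result: xnr


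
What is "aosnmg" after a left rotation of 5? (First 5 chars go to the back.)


Input: 'aosnmg', shift = 5
Operation: split at index 5 and swap parts
Front part s[0:5] = 'aosnm'
Back part s[5:] = 'g'
Rotated = back + front = 'g' + 'aosnm'
Result: gaosnm


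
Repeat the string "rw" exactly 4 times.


Input string: 'rw'
Operation: repeat 4 times
Concatenation: 'rw' + 'rw' + 'rw' + 'rw'
Result: rwrwrwrw


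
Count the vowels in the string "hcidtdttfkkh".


Input string: 'hcidtdttfkkh'
Operation: count vowels (a, e, i, o, u)
Scan: s[0]='h', s[1]='c', s[2]='i' (vowel), s[3]='d', s[4]='t', s[5]='d', s[6]='t', s[7]='t', s[8]='f', s[9]='k', s[10]='k', s[11]='h'
Vowels found: 1
Result: 1


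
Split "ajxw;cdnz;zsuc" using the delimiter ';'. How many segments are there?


Input string: 'ajxw;cdnz;zsuc'
Delimiter: ';'
Split result: 'ajxw', 'cdnz', 'zsuc'
Number of parts: 3


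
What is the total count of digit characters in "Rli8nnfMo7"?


Input string: 'Rli8nnfMo7'
Operation: count digit characters (0-9)
Scan: 'R', 'l', 'i', '8'(digit), 'n', 'n', 'f', 'M', 'o', '7'(digit)
Digits found: 2
Result: 2


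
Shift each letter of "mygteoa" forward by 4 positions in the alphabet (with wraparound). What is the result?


Input: 'mygteoa', shift = 4
Operation: for each letter, (position + 4) mod 26
Mapping: 'm'(12+4=16)->'q', 'y'(24+4=28, 28 mod 26=2)->'c', 'g'(6+4=10)->'k', 't'(19+4=23)->'x', 'e'(4+4=8)->'i', 'o'(14+4=18)->'s', 'a'(0+4=4)->'e'
Result: qckxise


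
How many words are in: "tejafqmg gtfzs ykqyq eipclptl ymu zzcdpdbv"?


Input string: 'tejafqmg gtfzs ykqyq eipclptl ymu zzcdpdbv'
Operation: split by spaces
Words found: 'tejafqmg', 'gtfzs', 'ykqyq', 'eipclptl', 'ymu', 'zzcdpdbv'
Word count: 6


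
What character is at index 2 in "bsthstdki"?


Input string: 'bsthstdki'
Operation: get character at index 2
Index mapping: s[0]='b', s[1]='s', s[2]='t'
Result: 't'


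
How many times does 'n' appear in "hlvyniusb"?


Input string: 'hlvyniusb'
Target character: 'n'
Scan each position: s[4]='n'
Matches found at indices: 4
Total: 1


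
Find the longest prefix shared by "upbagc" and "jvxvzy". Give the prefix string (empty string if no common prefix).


String 1: 'upbagc'
String 2: 'jvxvzy'
Compare position by position:
pos 0: 'u' vs 'j' differ -> stop
Longest common prefix: "" (length 0)


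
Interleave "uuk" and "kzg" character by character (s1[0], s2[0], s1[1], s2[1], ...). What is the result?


String 1: 'uuk'
String 2: 'kzg'
Operation: alternate characters
Pairs: 'u'+'k', 'u'+'z', 'k'+'g'
Result: ukuzkg


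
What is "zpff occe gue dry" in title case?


Input string: 'zpff occe gue dry'
Operation: capitalize first letter of each word
Word transformations: 'zpff'->'Zpff', 'occe'->'Occe', 'gue'->'Gue', 'dry'->'Dry'
Result: Zpff Occe Gue Dry


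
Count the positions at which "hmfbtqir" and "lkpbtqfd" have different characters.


String 1: 'hmfbtqir'
String 2: 'lkpbtqfd'
Compare each position: pos 0: 'h'!='l', pos 1: 'm'!='k', pos 2: 'f'!='p', pos 3: 'b'=='b', pos 4: 't'=='t', pos 5: 'q'=='q', pos 6: 'i'!='f', pos 7: 'r'!='d'
Differing positions: 5
Hamming distance: 5


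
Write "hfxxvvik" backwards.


Input string: 'hfxxvvik'
Operation: reverse character order
Original order: 'h' -> 'f' -> 'x' -> 'x' -> 'v' -> 'v' -> 'i' -> 'k'
Reversed order: 'k' -> 'i' -> 'v' -> 'v' -> 'x' -> 'x' -> 'f' -> 'h'
Result: kivvxxfh


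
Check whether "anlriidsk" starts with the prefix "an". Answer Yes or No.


Input string: 'anlriidsk'
Prefix to check: 'an'
First 2 characters of input: 'an'
Match: True
Result: Yes


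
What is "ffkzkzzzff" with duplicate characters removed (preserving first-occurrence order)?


Input: 'ffkzkzzzff'
Operation: keep first occurrence of each character
Scan: s[0]='f' new -> keep; s[1]='f' seen -> skip; s[2]='k' new -> keep; s[3]='z' new -> keep; s[4]='k' seen -> skip; s[5]='z' seen -> skip; s[6]='z' seen -> skip; s[7]='z' seen -> skip; s[8]='f' seen -> skip; s[9]='f' seen -> skip
Result: fkz


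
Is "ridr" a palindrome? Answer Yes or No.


Input string: 'ridr'
Reversed: 'rdir'
Compare pairs: s[0]='r' vs s[3]='r' (match), s[1]='i' vs s[2]='d' (mismatch)
Palindrome: No


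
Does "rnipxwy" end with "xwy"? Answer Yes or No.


Input string: 'rnipxwy'
Suffix to check: 'xwy'
Last 3 characters of input: 'xwy'
Match: True
Result: Yes


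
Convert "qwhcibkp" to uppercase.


Input string: 'qwhcibkp'
Operation: convert each letter to uppercase
Mapping: 'q'->'Q', 'w'->'W', 'h'->'H', 'c'->'C', 'i'->'I', 'b'->'B', 'k'->'K', 'p'->'P'
Result: QWHCIBKP


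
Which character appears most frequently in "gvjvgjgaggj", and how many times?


Input: 'gvjvgjgaggj'
Operation: tally each character
Counts: 'a':1, 'g':5, 'j':3, 'v':2
Maximum: 'g' appears 5 times


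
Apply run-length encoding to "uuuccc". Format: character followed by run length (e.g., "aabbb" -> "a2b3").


Input: 'uuuccc'
Operation: identify consecutive runs
Runs: 'uuu' -> u3, 'ccc' -> c3
Encoded: u3c3


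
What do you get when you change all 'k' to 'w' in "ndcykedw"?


Input string: 'ndcykedw'
Operation: replace 'k' with 'w'
Positions of 'k': 4
After replacement: ndcywedw


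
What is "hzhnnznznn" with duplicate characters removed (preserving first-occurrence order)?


Input: 'hzhnnznznn'
Operation: keep first occurrence of each character
Scan: s[0]='h' new -> keep; s[1]='z' new -> keep; s[2]='h' seen -> skip; s[3]='n' new -> keep; s[4]='n' seen -> skip; s[5]='z' seen -> skip; s[6]='n' seen -> skip; s[7]='z' seen -> skip; s[8]='n' seen -> skip; s[9]='n' seen -> skip
Result: hzn


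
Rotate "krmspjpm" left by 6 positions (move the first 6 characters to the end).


Input: 'krmspjpm', shift = 6
Operation: split at index 6 and swap parts
Front part s[0:6] = 'krmspj'
Back part s[6:] = 'pm'
Rotated = back + front = 'pm' + 'krmspj'
Result: pmkrmspj


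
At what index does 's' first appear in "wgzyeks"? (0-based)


Input string: 'wgzyeks'
Target: 's'
Scanning left to right: s[0]='w', s[1]='g', s[2]='z', s[3]='y', s[4]='e', s[5]='k', s[6]='s'
First match at index: 6


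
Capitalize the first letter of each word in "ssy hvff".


Input string: 'ssy hvff'
Operation: capitalize first letter of each word
Word transformations: 'ssy'->'Ssy', 'hvff'->'Hvff'
Result: Ssy Hvff


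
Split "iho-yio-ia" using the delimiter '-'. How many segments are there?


Input string: 'iho-yio-ia'
Delimiter: '-'
Split result: 'iho', 'yio', 'ia'
Number of parts: 3


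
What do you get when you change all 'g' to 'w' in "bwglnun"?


Input string: 'bwglnun'
Operation: replace 'g' with 'w'
Positions of 'g': 2
After replacement: bwwlnun


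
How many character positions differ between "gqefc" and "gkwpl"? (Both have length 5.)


String 1: 'gqefc'
String 2: 'gkwpl'
Compare each position: pos 0: 'g'=='g', pos 1: 'q'!='k', pos 2: 'e'!='w', pos 3: 'f'!='p', pos 4: 'c'!='l'
Differing positions: 4
Hamming distance: 4


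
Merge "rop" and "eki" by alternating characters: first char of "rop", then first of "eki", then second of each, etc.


String 1: 'rop'
String 2: 'eki'
Operation: alternate characters
Pairs: 'r'+'e', 'o'+'k', 'p'+'i'
Result: reokpi


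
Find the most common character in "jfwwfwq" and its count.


Input: 'jfwwfwq'
Operation: tally each character
Counts: 'f':2, 'j':1, 'q':1, 'w':3
Maximum: 'w' appears 3 times


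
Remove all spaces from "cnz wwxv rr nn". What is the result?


Input string: 'cnz wwxv rr nn'
Operation: remove all spaces
Words: 'cnz', 'wwxv', 'rr', 'nn'
Join without spaces: cnzwwxvrrnn


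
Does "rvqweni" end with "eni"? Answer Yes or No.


Input string: 'rvqweni'
Suffix to check: 'eni'
Last 3 characters of input: 'eni'
Match: True
Result: Yes


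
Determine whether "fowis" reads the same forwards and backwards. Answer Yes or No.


Input string: 'fowis'
Reversed: 'siwof'
Compare pairs: s[0]='f' vs s[4]='s' (mismatch), s[1]='o' vs s[3]='i' (mismatch)
Palindrome: No


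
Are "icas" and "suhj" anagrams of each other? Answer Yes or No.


String 1: 'icas' -> sorted: 'acis'
String 2: 'suhj' -> sorted: 'hjsu'
Compare sorted forms: 'acis' != 'hjsu'
Anagram: No


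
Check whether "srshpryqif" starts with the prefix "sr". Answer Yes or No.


Input string: 'srshpryqif'
Prefix to check: 'sr'
First 2 characters of input: 'sr'
Match: True
Result: Yes


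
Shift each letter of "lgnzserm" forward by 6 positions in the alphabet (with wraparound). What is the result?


Input: 'lgnzserm', shift = 6
Operation: for each letter, (position + 6) mod 26
Mapping: 'l'(11+6=17)->'r', 'g'(6+6=12)->'m', 'n'(13+6=19)->'t', 'z'(25+6=31, 31 mod 26=5)->'f', 's'(18+6=24)->'y', 'e'(4+6=10)->'k', 'r'(17+6=23)->'x', 'm'(12+6=18)->'s'
Result: rmtfykxs


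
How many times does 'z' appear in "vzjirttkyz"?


Input string: 'vzjirttkyz'
Target character: 'z'
Scan each position: s[1]='z', s[9]='z'
Matches found at indices: 1, 9
Total: 2


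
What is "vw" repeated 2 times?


Input string: 'vw'
Operation: repeat 2 times
Concatenation: 'vw' + 'vw'
Result: vwvw


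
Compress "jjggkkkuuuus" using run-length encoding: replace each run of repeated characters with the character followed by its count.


Input: 'jjggkkkuuuus'
Operation: identify consecutive runs
Runs: 'jj' -> j2, 'gg' -> g2, 'kkk' -> k3, 'uuuu' -> u4, 's' -> s1
Encoded: j2g2k3u4s1


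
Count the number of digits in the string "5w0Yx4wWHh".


Input string: '5w0Yx4wWHh'
Operation: count digit characters (0-9)
Scan: '5'(digit), 'w', '0'(digit), 'Y', 'x', '4'(digit), 'w', 'W', 'H', 'h'
Digits found: 3
Result: 3


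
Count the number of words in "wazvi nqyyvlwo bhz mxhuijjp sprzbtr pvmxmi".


Input string: 'wazvi nqyyvlwo bhz mxhuijjp sprzbtr pvmxmi'
Operation: split by spaces
Words found: 'wazvi', 'nqyyvlwo', 'bhz', 'mxhuijjp', 'sprzbtr', 'pvmxmi'
Word count: 6


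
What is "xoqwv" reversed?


Input string: 'xoqwv'
Operation: reverse character order
Original order: 'x' -> 'o' -> 'q' -> 'w' -> 'v'
Reversed order: 'v' -> 'w' -> 'q' -> 'o' -> 'x'
Result: vwqox


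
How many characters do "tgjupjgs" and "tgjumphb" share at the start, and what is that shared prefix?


String 1: 'tgjupjgs'
String 2: 'tgjumphb'
Compare position by position:
pos 0: 't' vs 't' match
pos 1: 'g' vs 'g' match
pos 2: 'j' vs 'j' match
pos 3: 'u' vs 'u' match
pos 4: 'p' vs 'm' differ -> stop
Longest common prefix: "tgju" (length 4)


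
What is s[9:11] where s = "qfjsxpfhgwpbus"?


Input string: 'qfjsxpfhgwpbus'
Operation: slice [9:11]
Extract characters: s[9]='w', s[10]='p'
Result: wp


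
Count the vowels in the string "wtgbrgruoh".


Input string: 'wtgbrgruoh'
Operation: count vowels (a, e, i, o, u)
Scan: s[0]='w', s[1]='t', s[2]='g', s[3]='b', s[4]='r', s[5]='g', s[6]='r', s[7]='u' (vowel), s[8]='o' (vowel), s[9]='h'
Vowels found: 2
Result: 2


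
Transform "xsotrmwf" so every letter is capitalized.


Input string: 'xsotrmwf'
Operation: convert each letter to uppercase
Mapping: 'x'->'X', 's'->'S', 'o'->'O', 't'->'T', 'r'->'R', 'm'->'M', 'w'->'W', 'f'->'F'
Result: XSOTRMWF


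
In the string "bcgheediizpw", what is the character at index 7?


Input string: 'bcgheediizpw'
Operation: get character at index 7
Index mapping: s[0]='b', s[1]='c', s[2]='g', s[3]='h', s[4]='e', s[5]='e', s[6]='d', s[7]='i'
Result: 'i'


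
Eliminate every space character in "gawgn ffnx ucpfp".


Input string: 'gawgn ffnx ucpfp'
Operation: remove all spaces
Words: 'gawgn', 'ffnx', 'ucpfp'
Join without spaces: gawgnffnxucpfp


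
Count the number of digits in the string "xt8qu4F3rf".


Input string: 'xt8qu4F3rf'
Operation: count digit characters (0-9)
Scan: 'x', 't', '8'(digit), 'q', 'u', '4'(digit), 'F', '3'(digit), 'r', 'f'
Digits found: 3
Result: 3


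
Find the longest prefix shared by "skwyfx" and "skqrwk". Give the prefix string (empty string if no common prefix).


String 1: 'skwyfx'
String 2: 'skqrwk'
Compare position by position:
pos 0: 's' vs 's' match
pos 1: 'k' vs 'k' match
pos 2: 'w' vs 'q' differ -> stop
Longest common prefix: "sk" (length 2)


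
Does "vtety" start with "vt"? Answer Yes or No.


Input string: 'vtety'
Prefix to check: 'vt'
First 2 characters of input: 'vt'
Match: True
Result: Yes


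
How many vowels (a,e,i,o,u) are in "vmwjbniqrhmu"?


Input string: 'vmwjbniqrhmu'
Operation: count vowels (a, e, i, o, u)
Scan: s[0]='v', s[1]='m', s[2]='w', s[3]='j', s[4]='b', s[5]='n', s[6]='i' (vowel), s[7]='q', s[8]='r', s[9]='h', s[10]='m', s[11]='u' (vowel)
Vowels found: 2
Result: 2


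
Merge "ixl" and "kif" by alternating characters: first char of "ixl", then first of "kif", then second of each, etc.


String 1: 'ixl'
String 2: 'kif'
Operation: alternate characters
Pairs: 'i'+'k', 'x'+'i', 'l'+'f'
Result: ikxilf


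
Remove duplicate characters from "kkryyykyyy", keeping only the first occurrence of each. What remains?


Input: 'kkryyykyyy'
Operation: keep first occurrence of each character
Scan: s[0]='k' new -> keep; s[1]='k' seen -> skip; s[2]='r' new -> keep; s[3]='y' new -> keep; s[4]='y' seen -> skip; s[5]='y' seen -> skip; s[6]='k' seen -> skip; s[7]='y' seen -> skip; s[8]='y' seen -> skip; s[9]='y' seen -> skip
Result: kry


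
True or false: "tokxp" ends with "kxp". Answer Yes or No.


Input string: 'tokxp'
Suffix to check: 'kxp'
Last 3 characters of input: 'kxp'
Match: True
Result: Yes


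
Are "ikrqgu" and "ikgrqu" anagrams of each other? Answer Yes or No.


String 1: 'ikrqgu' -> sorted: 'gikqru'
String 2: 'ikgrqu' -> sorted: 'gikqru'
Compare sorted forms: 'gikqru' == 'gikqru'
Anagram: Yes


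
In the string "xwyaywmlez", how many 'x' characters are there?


Input string: 'xwyaywmlez'
Target character: 'x'
Scan each position: s[0]='x'
Matches found at indices: 0
Total: 1


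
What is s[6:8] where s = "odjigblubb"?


Input string: 'odjigblubb'
Operation: slice [6:8]
Extract characters: s[6]='l', s[7]='u'
Result: lu


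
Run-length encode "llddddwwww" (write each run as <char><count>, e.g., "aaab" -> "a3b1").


Input: 'llddddwwww'
Operation: identify consecutive runs
Runs: 'll' -> l2, 'dddd' -> d4, 'wwww' -> w4
Encoded: l2d4w4


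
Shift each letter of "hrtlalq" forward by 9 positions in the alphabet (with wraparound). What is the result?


Input: 'hrtlalq', shift = 9
Operation: for each letter, (position + 9) mod 26
Mapping: 'h'(7+9=16)->'q', 'r'(17+9=26, 26 mod 26=0)->'a', 't'(19+9=28, 28 mod 26=2)->'c', 'l'(11+9=20)->'u', 'a'(0+9=9)->'j', 'l'(11+9=20)->'u', 'q'(16+9=25)->'z'
Result: qacujuz


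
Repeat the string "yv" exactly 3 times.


Input string: 'yv'
Operation: repeat 3 times
Concatenation: 'yv' + 'yv' + 'yv'
Result: yvyvyv


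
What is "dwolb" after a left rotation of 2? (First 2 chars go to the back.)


Input: 'dwolb', shift = 2
Operation: split at index 2 and swap parts
Front part s[0:2] = 'dw'
Back part s[2:] = 'olb'
Rotated = back + front = 'olb' + 'dw'
Result: olbdw


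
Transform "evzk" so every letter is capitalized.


Input string: 'evzk'
Operation: convert each letter to uppercase
Mapping: 'e'->'E', 'v'->'V', 'z'->'Z', 'k'->'K'
Result: EVZK


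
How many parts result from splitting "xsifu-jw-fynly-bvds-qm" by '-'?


Input string: 'xsifu-jw-fynly-bvds-qm'
Delimiter: '-'
Split result: 'xsifu', 'jw', 'fynly', 'bvds', 'qm'
Number of parts: 5


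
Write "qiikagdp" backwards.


Input string: 'qiikagdp'
Operation: reverse character order
Original order: 'q' -> 'i' -> 'i' -> 'k' -> 'a' -> 'g' -> 'd' -> 'p'
Reversed order: 'p' -> 'd' -> 'g' -> 'a' -> 'k' -> 'i' -> 'i' -> 'q'
Result: pdgakiiq


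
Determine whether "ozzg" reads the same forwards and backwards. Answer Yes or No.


Input string: 'ozzg'
Reversed: 'gzzo'
Compare pairs: s[0]='o' vs s[3]='g' (mismatch), s[1]='z' vs s[2]='z' (match)
Palindrome: No


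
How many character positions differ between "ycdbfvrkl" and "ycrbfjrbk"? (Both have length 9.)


String 1: 'ycdbfvrkl'
String 2: 'ycrbfjrbk'
Compare each position: pos 0: 'y'=='y', pos 1: 'c'=='c', pos 2: 'd'!='r', pos 3: 'b'=='b', pos 4: 'f'=='f', pos 5: 'v'!='j', pos 6: 'r'=='r', pos 7: 'k'!='b', pos 8: 'l'!='k'
Differing positions: 4
Hamming distance: 4


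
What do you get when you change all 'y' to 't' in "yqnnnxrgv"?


Input string: 'yqnnnxrgv'
Operation: replace 'y' with 't'
Positions of 'y': 0
After replacement: tqnnnxrgv


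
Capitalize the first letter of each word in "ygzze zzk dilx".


Input string: 'ygzze zzk dilx'
Operation: capitalize first letter of each word
Word transformations: 'ygzze'->'Ygzze', 'zzk'->'Zzk', 'dilx'->'Dilx'
Result: Ygzze Zzk Dilx


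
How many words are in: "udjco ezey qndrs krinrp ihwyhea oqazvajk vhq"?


Input string: 'udjco ezey qndrs krinrp ihwyhea oqazvajk vhq'
Operation: split by spaces
Words found: 'udjco', 'ezey', 'qndrs', 'krinrp', 'ihwyhea', 'oqazvajk', 'vhq'
Word count: 7


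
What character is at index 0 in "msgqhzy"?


Input string: 'msgqhzy'
Operation: get character at index 0
Index mapping: s[0]='m'
Result: 'm'


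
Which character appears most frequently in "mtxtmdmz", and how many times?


Input: 'mtxtmdmz'
Operation: tally each character
Counts: 'd':1, 'm':3, 't':2, 'x':1, 'z':1
Maximum: 'm' appears 3 times


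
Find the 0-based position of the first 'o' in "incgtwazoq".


Input string: 'incgtwazoq'
Target: 'o'
Scanning left to right: s[0]='i', s[1]='n', s[2]='c', s[3]='g', s[4]='t', s[5]='w', s[6]='a', s[7]='z', s[8]='o'
First match at index: 8


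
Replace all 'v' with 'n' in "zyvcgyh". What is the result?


Input string: 'zyvcgyh'
Operation: replace 'v' with 'n'
Positions of 'v': 2
After replacement: zyncgyh


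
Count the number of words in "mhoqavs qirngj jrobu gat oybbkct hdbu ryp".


Input string: 'mhoqavs qirngj jrobu gat oybbkct hdbu ryp'
Operation: split by spaces
Words found: 'mhoqavs', 'qirngj', 'jrobu', 'gat', 'oybbkct', 'hdbu', 'ryp'
Word count: 7


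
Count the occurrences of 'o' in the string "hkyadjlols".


Input string: 'hkyadjlols'
Target character: 'o'
Scan each position: s[7]='o'
Matches found at indices: 7
Total: 1


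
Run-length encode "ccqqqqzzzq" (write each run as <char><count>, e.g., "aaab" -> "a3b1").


Input: 'ccqqqqzzzq'
Operation: identify consecutive runs
Runs: 'cc' -> c2, 'qqqq' -> q4, 'zzz' -> z3, 'q' -> q1
Encoded: c2q4z3q1


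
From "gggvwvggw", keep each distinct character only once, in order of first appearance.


Input: 'gggvwvggw'
Operation: keep first occurrence of each character
Scan: s[0]='g' new -> keep; s[1]='g' seen -> skip; s[2]='g' seen -> skip; s[3]='v' new -> keep; s[4]='w' new -> keep; s[5]='v' seen -> skip; s[6]='g' seen -> skip; s[7]='g' seen -> skip; s[8]='w' seen -> skip
Result: gvw


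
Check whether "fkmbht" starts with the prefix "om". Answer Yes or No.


Input string: 'fkmbht'
Prefix to check: 'om'
First 2 characters of input: 'fk'
Match: False
Result: No


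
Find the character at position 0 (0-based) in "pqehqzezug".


Input string: 'pqehqzezug'
Operation: get character at index 0
Index mapping: s[0]='p'
Result: 'p'


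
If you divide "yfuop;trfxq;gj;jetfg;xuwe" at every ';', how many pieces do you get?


Input string: 'yfuop;trfxq;gj;jetfg;xuwe'
Delimiter: ';'
Split result: 'yfuop', 'trfxq', 'gj', 'jetfg', 'xuwe'
Number of parts: 5


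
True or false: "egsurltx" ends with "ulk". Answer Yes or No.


Input string: 'egsurltx'
Suffix to check: 'ulk'
Last 3 characters of input: 'ltx'
Match: False
Result: No


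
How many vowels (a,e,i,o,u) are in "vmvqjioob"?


Input string: 'vmvqjioob'
Operation: count vowels (a, e, i, o, u)
Scan: s[0]='v', s[1]='m', s[2]='v', s[3]='q', s[4]='j', s[5]='i' (vowel), s[6]='o' (vowel), s[7]='o' (vowel), s[8]='b'
Vowels found: 3
Result: 3


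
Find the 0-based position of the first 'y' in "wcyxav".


Input string: 'wcyxav'
Target: 'y'
Scanning left to right: s[0]='w', s[1]='c', s[2]='y'
First match at index: 2


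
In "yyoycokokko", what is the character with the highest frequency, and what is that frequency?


Input: 'yyoycokokko'
Operation: tally each character
Counts: 'c':1, 'k':3, 'o':4, 'y':3
Maximum: 'o' appears 4 times


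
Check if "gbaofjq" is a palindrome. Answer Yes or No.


Input string: 'gbaofjq'
Reversed: 'qjfoabg'
Compare pairs: s[0]='g' vs s[6]='q' (mismatch), s[1]='b' vs s[5]='j' (mismatch), s[2]='a' vs s[4]='f' (mismatch)
Palindrome: No


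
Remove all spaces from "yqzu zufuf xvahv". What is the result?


Input string: 'yqzu zufuf xvahv'
Operation: remove all spaces
Words: 'yqzu', 'zufuf', 'xvahv'
Join without spaces: yqzuzufufxvahv


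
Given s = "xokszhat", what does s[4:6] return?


Input string: 'xokszhat'
Operation: slice [4:6]
Extract characters: s[4]='z', s[5]='h'
Result: zh


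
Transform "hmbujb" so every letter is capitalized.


Input string: 'hmbujb'
Operation: convert each letter to uppercase
Mapping: 'h'->'H', 'm'->'M', 'b'->'B', 'u'->'U', 'j'->'J', 'b'->'B'
Result: HMBUJB


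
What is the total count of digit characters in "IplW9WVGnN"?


Input string: 'IplW9WVGnN'
Operation: count digit characters (0-9)
Scan: 'I', 'p', 'l', 'W', '9'(digit), 'W', 'V', 'G', 'n', 'N'
Digits found: 1
Result: 1


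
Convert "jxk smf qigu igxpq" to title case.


Input string: 'jxk smf qigu igxpq'
Operation: capitalize first letter of each word
Word transformations: 'jxk'->'Jxk', 'smf'->'Smf', 'qigu'->'Qigu', 'igxpq'->'Igxpq'
Result: Jxk Smf Qigu Igxpq


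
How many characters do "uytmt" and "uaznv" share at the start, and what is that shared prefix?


String 1: 'uytmt'
String 2: 'uaznv'
Compare position by position:
pos 0: 'u' vs 'u' match
pos 1: 'y' vs 'a' differ -> stop
Longest common prefix: "u" (length 1)


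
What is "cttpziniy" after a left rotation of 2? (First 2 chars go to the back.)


Input: 'cttpziniy', shift = 2
Operation: split at index 2 and swap parts
Front part s[0:2] = 'ct'
Back part s[2:] = 'tpziniy'
Rotated = back + front = 'tpziniy' + 'ct'
Result: tpziniyct
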